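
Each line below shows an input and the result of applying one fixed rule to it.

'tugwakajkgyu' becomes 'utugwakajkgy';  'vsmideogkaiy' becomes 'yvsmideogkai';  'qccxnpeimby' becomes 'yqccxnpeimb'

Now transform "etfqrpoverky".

In each case the input is transformed by: move the last character to the front.
For "etfqrpoverky" the result is "yetfqrpoverk".

yetfqrpoverk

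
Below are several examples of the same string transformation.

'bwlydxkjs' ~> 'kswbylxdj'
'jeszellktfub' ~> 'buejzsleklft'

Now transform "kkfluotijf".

Each output is the input with this applied: swap each adjacent pair of characters (1↔2, 3↔4, ...), then move the last 2 characters to the front (rotate right by 2).
Doing the same to "kkfluotijf": "fjkklfouit".

fjkklfouit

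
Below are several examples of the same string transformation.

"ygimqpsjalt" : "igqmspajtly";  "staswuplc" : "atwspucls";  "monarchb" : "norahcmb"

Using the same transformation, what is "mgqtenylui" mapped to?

qgetynulmi

Rule — move the first character to the end, then swap each adjacent pair of characters (1↔2, 3↔4, ...).
Working it through for "mgqtenylui": intermediate "gqtenyluim", final "qgetynulmi".
(Check on "ygimqpsjalt": → "gimqpsjalty" → "igqmspajtly" ✓)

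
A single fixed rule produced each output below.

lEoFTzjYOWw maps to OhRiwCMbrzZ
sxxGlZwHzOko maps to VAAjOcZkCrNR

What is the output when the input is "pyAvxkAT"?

Each output is the input with this applied: flip the case of every letter, then shift every letter 3 places forward in the alphabet (wrapping around).
On "pyAvxkAT": the first step gives "PYaVXKat", and the second then gives "SBdYANdw".

SBdYANdw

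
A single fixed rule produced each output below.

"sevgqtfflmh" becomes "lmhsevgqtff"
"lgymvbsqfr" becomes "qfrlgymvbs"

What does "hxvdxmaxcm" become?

The pattern: move the last 3 characters to the front (rotate right by 3).
So "hxvdxmaxcm" becomes "xcmhxvdxma".

xcmhxvdxma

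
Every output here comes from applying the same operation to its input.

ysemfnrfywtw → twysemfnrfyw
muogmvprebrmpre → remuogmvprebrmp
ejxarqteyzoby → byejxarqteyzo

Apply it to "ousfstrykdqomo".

moousfstrykdqo

The transformation: move the last 2 characters to the front (rotate right by 2).
Applying that to "ousfstrykdqomo" gives "moousfstrykdqo".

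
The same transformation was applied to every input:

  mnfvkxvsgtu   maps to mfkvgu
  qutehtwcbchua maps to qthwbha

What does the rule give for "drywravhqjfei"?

The pattern: keep every other character starting from the first (positions 1st, 3rd, 5th, ...).
On "drywravhqjfei" that produces "dyrvqfi".

dyrvqfi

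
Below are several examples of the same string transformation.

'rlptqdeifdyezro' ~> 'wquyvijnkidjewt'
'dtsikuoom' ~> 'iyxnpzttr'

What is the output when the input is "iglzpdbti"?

nlqeuigyn

Rule — shift every letter 5 places forward in the alphabet (wrapping around).
So "iglzpdbti" becomes "nlqeuigyn".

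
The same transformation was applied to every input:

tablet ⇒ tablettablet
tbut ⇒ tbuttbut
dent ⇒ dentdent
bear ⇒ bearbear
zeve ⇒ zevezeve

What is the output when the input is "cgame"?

cgamecgame

In each case the input is transformed by: write the whole string twice.
For "cgame" the result is "cgamecgame".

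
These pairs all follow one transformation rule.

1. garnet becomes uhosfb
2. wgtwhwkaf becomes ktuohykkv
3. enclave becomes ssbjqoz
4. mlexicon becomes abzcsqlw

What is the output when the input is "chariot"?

qhvcowf

The pattern: shift every letter 12 places backward in the alphabet (wrapping around), then take characters alternately from the front and the back (1st, last, 2nd, 2nd-last, ...).
"chariot" → "qhvcowf".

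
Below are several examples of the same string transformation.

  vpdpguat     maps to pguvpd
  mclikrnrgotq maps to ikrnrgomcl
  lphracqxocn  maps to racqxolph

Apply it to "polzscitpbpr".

The transformation: delete the last 2 characters, then move the first 3 characters to the end (rotate left by 3).
For "polzscitpbpr", step one produces "polzscitpb"; step two turns that into "zscitpbpol".

zscitpbpol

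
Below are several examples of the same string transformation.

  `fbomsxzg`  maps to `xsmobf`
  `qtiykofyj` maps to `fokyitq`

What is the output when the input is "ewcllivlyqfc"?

Looking at the pairs, the operation is to delete the last 2 characters, then reverse the string.
"ewcllivlyqfc" → "ewcllivlyq" → "qylvillcwe".
(Check on "qtiykofyj": → "qtiykof" → "fokyitq" ✓)

qylvillcwe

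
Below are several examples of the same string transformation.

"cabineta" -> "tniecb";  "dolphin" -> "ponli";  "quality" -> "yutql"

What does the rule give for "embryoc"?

yrome

Each output is the input with this applied: sort the characters into reverse alphabetical order, then delete the last 2 characters.
Starting from "embryoc": after the first operation, "yromecb"; after the second, "yrome".
(Check on "quality": → "yutqlia" → "yutql" ✓)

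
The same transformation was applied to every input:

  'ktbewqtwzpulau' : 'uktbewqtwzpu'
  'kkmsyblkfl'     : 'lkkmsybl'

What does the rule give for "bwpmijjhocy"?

What's happening: move the last 3 characters to the front (rotate right by 3), then delete the first 2 characters.
Working it through for "bwpmijjhocy": intermediate "ocybwpmijjh", final "ybwpmijjh".

ybwpmijjh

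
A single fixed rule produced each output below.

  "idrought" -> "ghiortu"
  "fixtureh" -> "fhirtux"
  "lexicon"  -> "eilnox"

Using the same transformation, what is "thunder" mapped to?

The rule is to sort the characters into alphabetical order, then delete the first character.
"thunder" → "dehnrtu" → "ehnrtu".

ehnrtu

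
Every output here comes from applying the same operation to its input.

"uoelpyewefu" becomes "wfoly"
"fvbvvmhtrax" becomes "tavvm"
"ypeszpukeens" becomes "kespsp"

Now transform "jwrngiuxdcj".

xcwni

The rule is to keep every other character starting from the second (positions 2nd, 4th, 6th, ...), then move the first 3 characters to the end (rotate left by 3).
"jwrngiuxdcj" → "wnixc" → "xcwni".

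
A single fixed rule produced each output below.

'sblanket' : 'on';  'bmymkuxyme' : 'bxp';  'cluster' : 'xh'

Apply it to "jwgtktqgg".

jwj

Looking at the pairs, the operation is to shift every letter 3 places forward in the alphabet (wrapping around), then keep one character in every 3, starting at position 3 (positions 3rd, 6th, 9th, ...).
For "jwgtktqgg", step one produces "mzjwnwtjj"; step two turns that into "jwj".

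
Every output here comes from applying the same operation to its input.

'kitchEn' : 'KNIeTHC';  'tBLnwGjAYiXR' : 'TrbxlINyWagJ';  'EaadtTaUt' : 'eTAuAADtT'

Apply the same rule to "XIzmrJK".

The transformation: take characters alternately from the front and the back (1st, last, 2nd, 2nd-last, ...), then flip the case of every letter.
"XIzmrJK" → "XKIJzrm" → "xkijZRM".

xkijZRM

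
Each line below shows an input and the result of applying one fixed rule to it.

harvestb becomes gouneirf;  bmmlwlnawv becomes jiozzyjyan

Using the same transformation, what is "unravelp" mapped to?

ychaenir

What's happening: shift every letter 13 places forward in the alphabet (wrapping around) — i.e. ROT13, then move the last 2 characters to the front (rotate right by 2).
For "unravelp", step one produces "haeniryc"; step two turns that into "ychaenir".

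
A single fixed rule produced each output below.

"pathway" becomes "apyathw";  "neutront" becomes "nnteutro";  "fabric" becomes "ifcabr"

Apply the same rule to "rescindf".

drfescin

The rule is to swap the first and last characters, then move the last 2 characters to the front (rotate right by 2).
Starting from "rescindf": after the first operation, "fescindr"; after the second, "drfescin".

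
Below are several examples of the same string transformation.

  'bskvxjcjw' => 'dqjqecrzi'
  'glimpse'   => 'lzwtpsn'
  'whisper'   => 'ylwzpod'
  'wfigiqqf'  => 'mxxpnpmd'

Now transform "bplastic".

Each output is the input with this applied: reverse the string, then shift every letter 7 places forward in the alphabet (wrapping around).
Doing the same to "bplastic": "jpazhswi".

jpazhswi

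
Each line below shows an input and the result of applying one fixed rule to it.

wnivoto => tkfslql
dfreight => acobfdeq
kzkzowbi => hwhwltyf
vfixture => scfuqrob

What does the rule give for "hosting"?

The transformation: shift every letter 3 places backward in the alphabet (wrapping around).
"hosting" → "elpqfkd".

elpqfkd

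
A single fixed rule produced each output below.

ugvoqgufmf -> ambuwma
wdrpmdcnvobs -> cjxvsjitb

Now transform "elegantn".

krkmg

Each output is the input with this applied: delete the last 3 characters, then shift every letter 6 places forward in the alphabet (wrapping around).
For "elegantn", step one produces "elega"; step two turns that into "krkmg".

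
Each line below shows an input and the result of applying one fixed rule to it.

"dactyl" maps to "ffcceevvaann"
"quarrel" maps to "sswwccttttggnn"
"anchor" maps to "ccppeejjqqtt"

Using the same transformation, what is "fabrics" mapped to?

hhccddttkkeeuu

Rule — shift every letter 2 places forward in the alphabet (wrapping around), then double every character.
Applying both steps to "fabrics": "hcdtkeu", then "hhccddttkkeeuu".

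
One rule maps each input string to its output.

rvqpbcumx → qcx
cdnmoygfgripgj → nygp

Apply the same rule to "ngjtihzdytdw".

In each case the input is transformed by: keep one character in every 3, starting at position 3 (positions 3rd, 6th, 9th, ...).
So "ngjtihzdytdw" becomes "jhyw".

jhyw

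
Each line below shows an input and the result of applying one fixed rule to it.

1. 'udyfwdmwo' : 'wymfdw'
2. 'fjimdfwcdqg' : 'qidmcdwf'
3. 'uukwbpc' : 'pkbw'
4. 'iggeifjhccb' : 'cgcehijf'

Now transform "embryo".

ybr

The pattern: take characters alternately from the front and the back (1st, last, 2nd, 2nd-last, ...), then delete the first 3 characters.
Starting from "embryo": after the first operation, "eomybr"; after the second, "ybr".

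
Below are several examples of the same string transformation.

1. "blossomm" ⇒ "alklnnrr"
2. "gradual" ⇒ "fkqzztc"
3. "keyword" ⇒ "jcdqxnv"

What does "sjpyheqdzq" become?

rpiyocxpgd

The transformation: shift every letter 1 place backward in the alphabet (wrapping around), then take characters alternately from the front and the back (1st, last, 2nd, 2nd-last, ...).
Starting from "sjpyheqdzq": after the first operation, "rioxgdpcyp"; after the second, "rpiyocxpgd".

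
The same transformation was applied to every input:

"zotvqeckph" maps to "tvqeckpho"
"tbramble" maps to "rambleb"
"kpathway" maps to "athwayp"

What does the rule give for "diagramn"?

The rule is to delete the first character, then move the first character to the end.
For "diagramn", step one produces "iagramn"; step two turns that into "agramni".

agramni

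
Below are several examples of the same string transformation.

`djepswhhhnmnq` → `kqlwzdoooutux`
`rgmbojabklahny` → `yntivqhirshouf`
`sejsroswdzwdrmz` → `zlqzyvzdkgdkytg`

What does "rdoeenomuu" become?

ykvlluvtbb

What's happening: shift every letter 7 places forward in the alphabet (wrapping around).
Applying that to "rdoeenomuu" gives "ykvlluvtbb".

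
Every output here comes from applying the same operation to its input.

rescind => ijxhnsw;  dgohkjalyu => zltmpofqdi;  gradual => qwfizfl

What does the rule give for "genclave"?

The rule is to swap the first and last characters, then shift every letter 5 places forward in the alphabet (wrapping around).
So "genclave" becomes "jjshqfal".

jjshqfal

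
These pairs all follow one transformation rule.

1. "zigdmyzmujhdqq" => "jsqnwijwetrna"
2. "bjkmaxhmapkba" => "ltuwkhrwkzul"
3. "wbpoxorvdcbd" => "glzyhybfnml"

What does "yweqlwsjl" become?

igoavgct

Rule — shift every letter 10 places forward in the alphabet (wrapping around), then delete the last character.
On "yweqlwsjl": the first step gives "igoavgctv", and the second then gives "igoavgct".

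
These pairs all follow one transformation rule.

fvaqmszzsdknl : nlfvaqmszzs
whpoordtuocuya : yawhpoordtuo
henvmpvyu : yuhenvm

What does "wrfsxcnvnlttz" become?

Each output is the input with this applied: move the last 2 characters to the front (rotate right by 2), then delete the last 2 characters.
For "wrfsxcnvnlttz", step one produces "tzwrfsxcnvnlt"; step two turns that into "tzwrfsxcnvn".
(Check on "whpoordtuocuya": → "yawhpoordtuocu" → "yawhpoordtuo" ✓)

tzwrfsxcnvn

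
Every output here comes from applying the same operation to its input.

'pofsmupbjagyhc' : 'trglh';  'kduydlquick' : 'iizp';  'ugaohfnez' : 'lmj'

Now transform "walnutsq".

fzv

Rule — keep one character in every 3, starting at position 2 (positions 2nd, 5th, 8th, ...), then shift every letter 5 places forward in the alphabet (wrapping around).
For "walnutsq", step one produces "auq"; step two turns that into "fzv".
(Check on "pofsmupbjagyhc": → "ombgc" → "trglh" ✓)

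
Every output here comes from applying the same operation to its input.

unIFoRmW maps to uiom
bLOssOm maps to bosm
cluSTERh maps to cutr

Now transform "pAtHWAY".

ptwy

Each output is the input with this applied: keep every other character starting from the first (positions 1st, 3rd, 5th, ...), then convert every letter to lowercase.
Applying both steps to "pAtHWAY": "ptWY", then "ptwy".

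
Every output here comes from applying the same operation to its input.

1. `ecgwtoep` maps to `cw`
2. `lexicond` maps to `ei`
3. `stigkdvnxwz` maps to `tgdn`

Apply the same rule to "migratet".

ir

Each output is the input with this applied: delete the last 3 characters, then keep every other character starting from the second (positions 2nd, 4th, 6th, ...).
Working it through for "migratet": intermediate "migra", final "ir".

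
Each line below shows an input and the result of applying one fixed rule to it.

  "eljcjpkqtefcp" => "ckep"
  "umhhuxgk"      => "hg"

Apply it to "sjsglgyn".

The pattern: keep one character in every 3, starting at position 1 (positions 1st, 4th, 7th, ...), then delete the first character.
On "sjsglgyn": the first step gives "sgy", and the second then gives "gy".
(Check on "umhhuxgk": → "uhg" → "hg" ✓)

gy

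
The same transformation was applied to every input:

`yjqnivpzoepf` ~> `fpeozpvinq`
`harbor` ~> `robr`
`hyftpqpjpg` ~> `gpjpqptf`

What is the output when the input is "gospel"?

leps

Each output is the input with this applied: reverse the string, then delete the last 2 characters.
For "gospel", step one produces "lepsog"; step two turns that into "leps".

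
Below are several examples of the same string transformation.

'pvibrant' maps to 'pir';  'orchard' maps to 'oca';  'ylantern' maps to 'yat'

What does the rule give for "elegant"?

Looking at the pairs, the operation is to keep every other character starting from the first (positions 1st, 3rd, 5th, ...), then delete the last character.
Working it through for "elegant": intermediate "eeat", final "eea".

eea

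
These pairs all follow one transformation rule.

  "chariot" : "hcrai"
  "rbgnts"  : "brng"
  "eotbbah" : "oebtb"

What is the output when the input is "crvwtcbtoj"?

What's happening: delete the last 2 characters, then swap each adjacent pair of characters (1↔2, 3↔4, ...).
"crvwtcbtoj" → "crvwtcbt" → "rcwvcttb".

rcwvcttb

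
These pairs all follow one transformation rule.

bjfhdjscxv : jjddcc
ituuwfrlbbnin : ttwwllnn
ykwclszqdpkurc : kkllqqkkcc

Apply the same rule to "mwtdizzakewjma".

wwiiaawwaa

Looking at the pairs, the operation is to keep one character in every 3, starting at position 2 (positions 2nd, 5th, 8th, ...), then double every character.
Applying that to "mwtdizzakewjma" gives "wwiiaawwaa".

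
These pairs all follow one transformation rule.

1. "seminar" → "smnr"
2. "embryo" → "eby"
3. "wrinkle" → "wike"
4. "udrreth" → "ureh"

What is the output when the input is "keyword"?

kyod

Looking at the pairs, the operation is to keep every other character starting from the first (positions 1st, 3rd, 5th, ...).
"keyword" → "kyod".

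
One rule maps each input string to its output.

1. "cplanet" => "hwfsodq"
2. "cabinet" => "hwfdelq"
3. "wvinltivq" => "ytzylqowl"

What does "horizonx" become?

qakrulcr

Each output is the input with this applied: move the last 2 characters to the front (rotate right by 2), then shift every letter 3 places forward in the alphabet (wrapping around).
Doing the same to "horizonx": "qakrulcr".
(Check on "cabinet": → "etcabin" → "hwfdelq" ✓)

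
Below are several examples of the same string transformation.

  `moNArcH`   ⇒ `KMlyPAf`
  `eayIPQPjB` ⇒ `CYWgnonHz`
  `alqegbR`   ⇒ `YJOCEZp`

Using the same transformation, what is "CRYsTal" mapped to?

Rule — flip the case of every letter, then shift every letter 2 places backward in the alphabet (wrapping around).
On "CRYsTal" that produces "apwQrYJ".

apwQrYJ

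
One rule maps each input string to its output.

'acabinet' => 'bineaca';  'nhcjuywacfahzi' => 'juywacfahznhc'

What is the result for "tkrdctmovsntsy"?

Looking at the pairs, the operation is to delete the last character, then move the first 3 characters to the end (rotate left by 3).
Applying both steps to "tkrdctmovsntsy": "tkrdctmovsnts", then "dctmovsntstkr".

dctmovsntstkr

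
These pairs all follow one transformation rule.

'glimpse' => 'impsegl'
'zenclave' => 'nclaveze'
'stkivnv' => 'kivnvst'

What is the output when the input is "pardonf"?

rdonfpa

What's happening: move the first 2 characters to the end (rotate left by 2).
Applying that to "pardonf" gives "rdonfpa".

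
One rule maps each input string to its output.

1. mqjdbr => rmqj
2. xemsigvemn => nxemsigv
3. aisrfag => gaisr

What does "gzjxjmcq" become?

Each output is the input with this applied: move the last 3 characters to the front (rotate right by 3), then delete the first 2 characters.
"gzjxjmcq" → "mcqgzjxj" → "qgzjxj".

qgzjxj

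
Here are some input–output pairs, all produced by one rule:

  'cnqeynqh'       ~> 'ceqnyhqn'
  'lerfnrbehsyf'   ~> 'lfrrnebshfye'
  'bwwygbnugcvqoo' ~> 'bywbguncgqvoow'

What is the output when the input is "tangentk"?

Rule — swap each adjacent pair of characters (1↔2, 3↔4, ...), then move the first character to the end.
Working it through for "tangentk": intermediate "atgnnekt", final "tgnnekta".
(Check on "lerfnrbehsyf": → "elfrrnebshfy" → "lfrrnebshfye" ✓)

tgnnekta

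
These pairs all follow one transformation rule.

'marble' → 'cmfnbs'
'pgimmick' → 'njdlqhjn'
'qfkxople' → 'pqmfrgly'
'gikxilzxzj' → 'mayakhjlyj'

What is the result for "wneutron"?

The pattern: swap the front and back halves of the string, then shift every letter 1 place forward in the alphabet (wrapping around).
Applying both steps to "wneutron": "tronwneu", then "uspoxofv".

uspoxofv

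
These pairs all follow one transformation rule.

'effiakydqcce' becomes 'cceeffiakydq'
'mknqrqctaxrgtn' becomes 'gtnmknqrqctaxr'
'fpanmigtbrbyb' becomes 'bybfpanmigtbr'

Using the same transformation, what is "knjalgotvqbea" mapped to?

The transformation: move the last 3 characters to the front (rotate right by 3).
So "knjalgotvqbea" becomes "beaknjalgotvq".

beaknjalgotvq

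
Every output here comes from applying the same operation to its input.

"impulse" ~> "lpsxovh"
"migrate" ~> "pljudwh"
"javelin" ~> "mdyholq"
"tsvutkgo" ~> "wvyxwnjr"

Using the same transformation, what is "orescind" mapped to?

What's happening: shift every letter 3 places forward in the alphabet (wrapping around).
So "orescind" becomes "ruhvflqg".

ruhvflqg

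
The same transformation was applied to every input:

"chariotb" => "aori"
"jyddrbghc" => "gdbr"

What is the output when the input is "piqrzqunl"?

In each case the input is transformed by: take characters alternately from the front and the back (1st, last, 2nd, 2nd-last, ...), then keep only the last 4 characters.
Doing the same to "piqrzqunl": "urqz".

urqz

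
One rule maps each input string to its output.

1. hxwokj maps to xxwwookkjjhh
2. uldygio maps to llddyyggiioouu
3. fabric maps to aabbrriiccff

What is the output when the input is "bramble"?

Each output is the input with this applied: double every character, then move the first 2 characters to the end (rotate left by 2).
On "bramble": the first step gives "bbrraammbbllee", and the second then gives "rraammbblleebb".
(Check on "hxwokj": → "hhxxwwookkjj" → "xxwwookkjjhh" ✓)

rraammbblleebb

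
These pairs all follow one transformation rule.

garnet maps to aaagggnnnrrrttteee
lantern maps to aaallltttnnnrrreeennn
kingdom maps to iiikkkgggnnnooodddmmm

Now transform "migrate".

iiimmmrrrgggtttaaaeee

Each output is the input with this applied: swap each adjacent pair of characters (1↔2, 3↔4, ...), then repeat every character 3 times.
For "migrate" the result is "iiimmmrrrgggtttaaaeee".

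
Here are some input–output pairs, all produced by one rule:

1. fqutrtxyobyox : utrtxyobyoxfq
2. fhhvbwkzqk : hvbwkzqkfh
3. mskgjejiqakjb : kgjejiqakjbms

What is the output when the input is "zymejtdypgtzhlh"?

Each output is the input with this applied: move the first 2 characters to the end (rotate left by 2).
Doing the same to "zymejtdypgtzhlh": "mejtdypgtzhlhzy".

mejtdypgtzhlhzy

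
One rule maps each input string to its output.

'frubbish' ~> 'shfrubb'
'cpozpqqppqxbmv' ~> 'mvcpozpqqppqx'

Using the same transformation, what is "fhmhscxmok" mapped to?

In each case the input is transformed by: move the last 3 characters to the front (rotate right by 3), then delete the first character.
So "fhmhscxmok" becomes "okfhmhscx".

okfhmhscx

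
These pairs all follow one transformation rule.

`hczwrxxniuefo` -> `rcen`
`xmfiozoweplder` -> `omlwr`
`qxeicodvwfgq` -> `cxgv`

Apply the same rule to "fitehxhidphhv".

What's happening: keep one character in every 3, starting at position 2 (positions 2nd, 5th, 8th, ...), then swap each adjacent pair of characters (1↔2, 3↔4, ...).
Applying both steps to "fitehxhidphhv": "ihih", then "hihi".

hihi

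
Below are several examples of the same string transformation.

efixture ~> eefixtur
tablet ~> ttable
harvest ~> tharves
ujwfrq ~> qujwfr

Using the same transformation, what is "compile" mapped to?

ecompil

Rule — move the last character to the front.
Applying that to "compile" gives "ecompil".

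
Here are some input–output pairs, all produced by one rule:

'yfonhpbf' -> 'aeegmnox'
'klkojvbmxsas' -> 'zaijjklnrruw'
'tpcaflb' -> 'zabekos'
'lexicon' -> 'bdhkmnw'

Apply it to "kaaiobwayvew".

The rule is to sort the characters into alphabetical order, then shift every letter 1 place backward in the alphabet (wrapping around).
Doing the same to "kaaiobwayvew": "zzzadhjnuvvx".

zzzadhjnuvvx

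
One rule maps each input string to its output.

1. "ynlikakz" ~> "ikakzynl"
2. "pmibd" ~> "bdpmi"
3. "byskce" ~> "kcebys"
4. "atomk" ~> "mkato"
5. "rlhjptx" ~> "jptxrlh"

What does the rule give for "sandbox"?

dboxsan

The rule is to move the first 3 characters to the end (rotate left by 3).
Doing the same to "sandbox": "dboxsan".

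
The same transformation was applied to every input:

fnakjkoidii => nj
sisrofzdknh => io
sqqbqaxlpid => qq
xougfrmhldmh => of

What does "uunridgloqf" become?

The pattern: keep one character in every 3, starting at position 2 (positions 2nd, 5th, 8th, ...), then delete the last 2 characters.
Working it through for "uunridgloqf": intermediate "uilf", final "ui".

ui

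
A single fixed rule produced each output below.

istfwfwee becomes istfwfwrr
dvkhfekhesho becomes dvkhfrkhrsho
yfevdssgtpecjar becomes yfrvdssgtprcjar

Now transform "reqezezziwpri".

What's happening: replace every "e" with "r".
On "reqezezziwpri" that produces "rrqrzrzziwpri".

rrqrzrzziwpri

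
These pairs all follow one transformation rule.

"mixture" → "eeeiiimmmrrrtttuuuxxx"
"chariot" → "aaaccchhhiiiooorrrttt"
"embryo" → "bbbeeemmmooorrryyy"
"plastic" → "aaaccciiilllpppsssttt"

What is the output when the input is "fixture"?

eeefffiiirrrtttuuuxxx

Each output is the input with this applied: sort the characters into alphabetical order, then repeat every character 3 times.
Doing the same to "fixture": "eeefffiiirrrtttuuuxxx".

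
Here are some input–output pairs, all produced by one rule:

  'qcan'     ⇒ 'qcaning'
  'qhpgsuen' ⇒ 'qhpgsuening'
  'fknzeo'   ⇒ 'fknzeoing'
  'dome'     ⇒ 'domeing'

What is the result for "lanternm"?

Rule — append "ing".
On "lanternm" that produces "lanternming".

lanternming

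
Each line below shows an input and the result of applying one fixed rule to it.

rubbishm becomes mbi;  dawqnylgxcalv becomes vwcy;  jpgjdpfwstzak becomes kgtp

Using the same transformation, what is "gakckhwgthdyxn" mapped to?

nkdhg

The rule is to take characters alternately from the front and the back (1st, last, 2nd, 2nd-last, ...), then keep one character in every 3, starting at position 2 (positions 2nd, 5th, 8th, ...).
On "gakckhwgthdyxn" that produces "nkdhg".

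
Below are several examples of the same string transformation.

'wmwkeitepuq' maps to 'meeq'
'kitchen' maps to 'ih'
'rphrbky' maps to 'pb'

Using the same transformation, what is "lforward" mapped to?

The transformation: keep one character in every 3, starting at position 2 (positions 2nd, 5th, 8th, ...).
For "lforward" the result is "fwd".

fwd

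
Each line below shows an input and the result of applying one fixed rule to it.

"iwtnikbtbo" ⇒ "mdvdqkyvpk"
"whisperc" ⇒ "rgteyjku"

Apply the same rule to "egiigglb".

The transformation: shift every letter 2 places forward in the alphabet (wrapping around), then swap the front and back halves of the string.
For "egiigglb", step one produces "gikkiind"; step two turns that into "iindgikk".
(Check on "iwtnikbtbo": → "kyvpkmdvdq" → "mdvdqkyvpk" ✓)

iindgikk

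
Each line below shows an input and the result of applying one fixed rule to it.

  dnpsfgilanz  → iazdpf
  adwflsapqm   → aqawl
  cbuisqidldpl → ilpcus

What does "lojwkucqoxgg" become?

cogljk

What's happening: keep every other character starting from the first (positions 1st, 3rd, 5th, ...), then move the first 3 characters to the end (rotate left by 3).
On "lojwkucqoxgg": the first step gives "ljkcog", and the second then gives "cogljk".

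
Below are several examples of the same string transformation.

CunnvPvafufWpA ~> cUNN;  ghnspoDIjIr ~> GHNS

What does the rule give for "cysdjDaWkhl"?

CYSD

In each case the input is transformed by: flip the case of every letter, then keep only the first 4 characters.
Applying both steps to "cysdjDaWkhl": "CYSDJdAwKHL", then "CYSD".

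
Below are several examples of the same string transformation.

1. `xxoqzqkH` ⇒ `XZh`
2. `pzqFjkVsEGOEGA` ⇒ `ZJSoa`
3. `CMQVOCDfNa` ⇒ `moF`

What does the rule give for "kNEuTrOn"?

Rule — flip the case of every letter, then keep one character in every 3, starting at position 2 (positions 2nd, 5th, 8th, ...).
So "kNEuTrOn" becomes "ntN".
(Check on "xxoqzqkH": → "XXOQZQKh" → "XZh" ✓)

ntN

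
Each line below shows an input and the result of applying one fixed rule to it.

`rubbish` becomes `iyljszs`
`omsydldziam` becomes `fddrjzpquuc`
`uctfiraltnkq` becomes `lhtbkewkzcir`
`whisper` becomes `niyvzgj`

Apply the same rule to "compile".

tvfcdzg

The rule is to take characters alternately from the front and the back (1st, last, 2nd, 2nd-last, ...), then shift every letter 9 places backward in the alphabet (wrapping around).
Starting from "compile": after the first operation, "ceolmip"; after the second, "tvfcdzg".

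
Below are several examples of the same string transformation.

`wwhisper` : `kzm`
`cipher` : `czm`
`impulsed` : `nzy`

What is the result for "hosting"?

dib

The pattern: shift every letter 5 places backward in the alphabet (wrapping around), then keep only the last 3 characters.
Working it through for "hosting": intermediate "cjnodib", final "dib".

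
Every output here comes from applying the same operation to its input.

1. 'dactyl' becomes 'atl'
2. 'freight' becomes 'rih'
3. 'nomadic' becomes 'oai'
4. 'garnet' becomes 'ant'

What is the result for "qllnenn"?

In each case the input is transformed by: keep every other character starting from the second (positions 2nd, 4th, 6th, ...).
So "qllnenn" becomes "lnn".

lnn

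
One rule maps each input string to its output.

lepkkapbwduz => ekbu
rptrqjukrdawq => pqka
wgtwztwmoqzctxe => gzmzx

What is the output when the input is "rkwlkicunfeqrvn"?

kkuev

Looking at the pairs, the operation is to keep one character in every 3, starting at position 2 (positions 2nd, 5th, 8th, ...).
On "rkwlkicunfeqrvn" that produces "kkuev".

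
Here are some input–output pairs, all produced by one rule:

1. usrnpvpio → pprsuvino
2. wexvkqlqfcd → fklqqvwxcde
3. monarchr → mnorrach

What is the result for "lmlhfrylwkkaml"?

kkllllmmrwyafh

What's happening: sort the characters into alphabetical order, then move the first 3 characters to the end (rotate left by 3).
Applying both steps to "lmlhfrylwkkaml": "afhkkllllmmrwy", then "kkllllmmrwyafh".
(Check on "wexvkqlqfcd": → "cdefklqqvwx" → "fklqqvwxcde" ✓)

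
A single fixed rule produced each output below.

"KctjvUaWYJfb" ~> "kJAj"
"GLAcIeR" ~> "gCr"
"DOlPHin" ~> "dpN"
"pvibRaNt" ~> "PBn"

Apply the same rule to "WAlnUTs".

In each case the input is transformed by: keep one character in every 3, starting at position 1 (positions 1st, 4th, 7th, ...), then flip the case of every letter.
Working it through for "WAlnUTs": intermediate "Wns", final "wNS".

wNS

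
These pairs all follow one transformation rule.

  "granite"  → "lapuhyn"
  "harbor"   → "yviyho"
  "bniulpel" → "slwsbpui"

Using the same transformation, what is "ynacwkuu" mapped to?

bbrdjhuf

What's happening: shift every letter 7 places forward in the alphabet (wrapping around), then reverse the string.
On "ynacwkuu": the first step gives "fuhjdrbb", and the second then gives "bbrdjhuf".
(Check on "bniulpel": → "iupbswls" → "slwsbpui" ✓)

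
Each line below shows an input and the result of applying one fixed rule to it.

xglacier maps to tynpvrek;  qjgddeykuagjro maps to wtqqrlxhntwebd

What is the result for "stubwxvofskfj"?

The transformation: move the first character to the end, then shift every letter 13 places forward in the alphabet (wrapping around) — i.e. ROT13.
For "stubwxvofskfj" the result is "ghojkibsfxswf".
(Check on "qjgddeykuagjro": → "jgddeykuagjroq" → "wtqqrlxhntwebd" ✓)

ghojkibsfxswf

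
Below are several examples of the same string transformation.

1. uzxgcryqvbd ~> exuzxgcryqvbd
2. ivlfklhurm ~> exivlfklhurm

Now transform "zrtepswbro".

In each case the input is transformed by: prepend "ex".
"zrtepswbro" → "exzrtepswbro".

exzrtepswbro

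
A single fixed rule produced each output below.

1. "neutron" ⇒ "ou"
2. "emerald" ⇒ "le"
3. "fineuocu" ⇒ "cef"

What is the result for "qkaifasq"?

siq

What's happening: reverse the string, then keep one character in every 3, starting at position 2 (positions 2nd, 5th, 8th, ...).
On "qkaifasq" that produces "siq".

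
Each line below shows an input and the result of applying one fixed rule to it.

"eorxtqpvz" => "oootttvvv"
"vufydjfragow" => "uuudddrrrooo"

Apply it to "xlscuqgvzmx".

llluuuvvvxxx

The rule is to keep one character in every 3, starting at position 2 (positions 2nd, 5th, 8th, ...), then repeat every character 3 times.
Applying that to "xlscuqgvzmx" gives "llluuuvvvxxx".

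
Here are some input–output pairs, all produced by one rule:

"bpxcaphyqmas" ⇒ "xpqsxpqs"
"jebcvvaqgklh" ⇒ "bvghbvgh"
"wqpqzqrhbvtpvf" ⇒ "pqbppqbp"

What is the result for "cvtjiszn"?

Looking at the pairs, the operation is to keep one character in every 3, starting at position 3 (positions 3rd, 6th, 9th, ...), then write the whole string twice.
"cvtjiszn" → "ts" → "tsts".

tsts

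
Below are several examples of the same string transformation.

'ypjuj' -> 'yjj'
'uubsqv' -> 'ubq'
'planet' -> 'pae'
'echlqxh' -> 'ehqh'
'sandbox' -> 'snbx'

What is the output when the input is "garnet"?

The transformation: keep every other character starting from the first (positions 1st, 3rd, 5th, ...).
On "garnet" that produces "gre".

gre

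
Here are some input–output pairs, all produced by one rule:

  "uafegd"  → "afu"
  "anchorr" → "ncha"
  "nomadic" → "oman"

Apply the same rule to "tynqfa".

ynt

Looking at the pairs, the operation is to delete the last 3 characters, then move the first character to the end.
Starting from "tynqfa": after the first operation, "tyn"; after the second, "ynt".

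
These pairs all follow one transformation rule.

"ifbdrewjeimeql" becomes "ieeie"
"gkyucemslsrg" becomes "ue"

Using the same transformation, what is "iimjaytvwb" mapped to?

Looking at the pairs, the operation is to keep only the vowels.
On "iimjaytvwb" that produces "iia".

iia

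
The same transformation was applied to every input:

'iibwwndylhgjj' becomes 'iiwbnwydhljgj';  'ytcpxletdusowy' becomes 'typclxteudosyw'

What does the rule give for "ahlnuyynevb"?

hanlyunyveb

Each output is the input with this applied: swap each adjacent pair of characters (1↔2, 3↔4, ...).
On "ahlnuyynevb" that produces "hanlyunyveb".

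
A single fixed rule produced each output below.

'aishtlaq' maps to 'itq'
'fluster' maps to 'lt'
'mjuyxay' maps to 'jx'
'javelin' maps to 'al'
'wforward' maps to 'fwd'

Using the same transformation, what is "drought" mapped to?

The transformation: keep one character in every 3, starting at position 2 (positions 2nd, 5th, 8th, ...).
"drought" → "rg".

rg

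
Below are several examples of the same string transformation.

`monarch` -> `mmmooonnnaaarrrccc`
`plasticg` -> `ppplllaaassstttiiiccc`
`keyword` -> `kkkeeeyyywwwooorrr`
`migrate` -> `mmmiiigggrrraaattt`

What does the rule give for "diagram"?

Each output is the input with this applied: delete the last character, then repeat every character 3 times.
Applying both steps to "diagram": "diagra", then "dddiiiaaagggrrraaa".

dddiiiaaagggrrraaa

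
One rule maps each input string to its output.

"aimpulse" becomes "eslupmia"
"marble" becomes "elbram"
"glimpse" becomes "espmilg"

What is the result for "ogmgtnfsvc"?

What's happening: reverse the string.
"ogmgtnfsvc" → "cvsfntgmgo".

cvsfntgmgo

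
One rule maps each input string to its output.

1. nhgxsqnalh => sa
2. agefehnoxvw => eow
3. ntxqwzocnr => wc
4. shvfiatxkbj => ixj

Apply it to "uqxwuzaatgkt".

uak

Rule — delete the first 3 characters, then keep one character in every 3, starting at position 2 (positions 2nd, 5th, 8th, ...).
On "uqxwuzaatgkt": the first step gives "wuzaatgkt", and the second then gives "uak".
(Check on "ntxqwzocnr": → "qwzocnr" → "wc" ✓)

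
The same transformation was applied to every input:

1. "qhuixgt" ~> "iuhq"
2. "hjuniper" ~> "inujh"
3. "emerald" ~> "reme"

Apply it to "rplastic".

The transformation: delete the last 3 characters, then reverse the string.
Starting from "rplastic": after the first operation, "rplas"; after the second, "salpr".
(Check on "emerald": → "emer" → "reme" ✓)

salpr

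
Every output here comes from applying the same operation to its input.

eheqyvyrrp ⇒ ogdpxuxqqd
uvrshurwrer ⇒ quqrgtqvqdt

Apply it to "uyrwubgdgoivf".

The pattern: shift every letter 1 place backward in the alphabet (wrapping around), then swap the first and last characters.
So "uyrwubgdgoivf" becomes "exqvtafcfnhut".

exqvtafcfnhut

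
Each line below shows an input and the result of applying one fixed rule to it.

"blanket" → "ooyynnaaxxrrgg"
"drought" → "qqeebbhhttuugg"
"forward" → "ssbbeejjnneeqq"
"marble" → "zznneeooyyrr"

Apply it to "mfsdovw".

zzssffqqbbiijj

The transformation: double every character, then shift every letter 13 places forward in the alphabet (wrapping around) — i.e. ROT13.
"mfsdovw" → "mmffssddoovvww" → "zzssffqqbbiijj".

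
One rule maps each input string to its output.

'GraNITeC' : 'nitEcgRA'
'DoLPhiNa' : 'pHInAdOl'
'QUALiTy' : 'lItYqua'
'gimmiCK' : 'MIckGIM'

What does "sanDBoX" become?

Each output is the input with this applied: move the first 3 characters to the end (rotate left by 3), then flip the case of every letter.
"sanDBoX" → "DBoXsan" → "dbOxSAN".
(Check on "gimmiCK": → "miCKgim" → "MIckGIM" ✓)

dbOxSAN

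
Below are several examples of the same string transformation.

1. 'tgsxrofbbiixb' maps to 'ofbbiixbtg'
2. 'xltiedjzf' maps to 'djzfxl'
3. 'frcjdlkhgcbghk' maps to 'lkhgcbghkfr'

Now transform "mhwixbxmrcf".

bxmrcfmh

Each output is the input with this applied: move the first 2 characters to the end (rotate left by 2), then delete the first 3 characters.
For "mhwixbxmrcf" the result is "bxmrcfmh".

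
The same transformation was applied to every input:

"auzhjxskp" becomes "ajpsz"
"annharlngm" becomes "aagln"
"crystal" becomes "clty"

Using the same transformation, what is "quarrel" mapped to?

alqr

Rule — keep every other character starting from the first (positions 1st, 3rd, 5th, ...), then sort the characters into alphabetical order.
Applying both steps to "quarrel": "qarl", then "alqr".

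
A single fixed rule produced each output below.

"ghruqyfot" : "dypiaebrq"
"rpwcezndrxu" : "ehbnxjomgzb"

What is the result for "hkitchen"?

The rule is to shift every letter 10 places forward in the alphabet (wrapping around), then reverse the string.
Working it through for "hkitchen": intermediate "rusdmrox", final "xormdsur".

xormdsur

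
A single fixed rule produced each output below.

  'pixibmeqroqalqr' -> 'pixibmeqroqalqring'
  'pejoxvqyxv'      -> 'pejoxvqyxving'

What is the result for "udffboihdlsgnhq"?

Rule — append "ing".
"udffboihdlsgnhq" → "udffboihdlsgnhqing".

udffboihdlsgnhqing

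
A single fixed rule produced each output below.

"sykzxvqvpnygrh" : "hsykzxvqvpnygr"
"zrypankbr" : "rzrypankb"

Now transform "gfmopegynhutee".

egfmopegynhute

Rule — move the last character to the front.
Applying that to "gfmopegynhutee" gives "egfmopegynhute".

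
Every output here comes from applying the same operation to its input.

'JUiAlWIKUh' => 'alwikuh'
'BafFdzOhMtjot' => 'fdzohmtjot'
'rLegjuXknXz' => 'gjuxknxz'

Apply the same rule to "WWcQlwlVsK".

qlwlvsk

The pattern: delete the first 3 characters, then convert every letter to lowercase.
Applying both steps to "WWcQlwlVsK": "QlwlVsK", then "qlwlvsk".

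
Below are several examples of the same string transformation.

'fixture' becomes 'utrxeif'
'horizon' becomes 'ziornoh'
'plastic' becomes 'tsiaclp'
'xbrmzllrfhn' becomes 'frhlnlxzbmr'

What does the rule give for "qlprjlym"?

Each output is the input with this applied: move the last 3 characters to the front (rotate right by 3), then take characters alternately from the front and the back (1st, last, 2nd, 2nd-last, ...).
For "qlprjlym", step one produces "lymqlprj"; step two turns that into "ljyrmpql".

ljyrmpql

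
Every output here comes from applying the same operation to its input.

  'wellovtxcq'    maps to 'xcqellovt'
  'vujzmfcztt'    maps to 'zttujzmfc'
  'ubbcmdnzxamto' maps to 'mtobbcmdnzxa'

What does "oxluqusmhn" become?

mhnxluqus

In each case the input is transformed by: delete the first character, then move the last 3 characters to the front (rotate right by 3).
Applying both steps to "oxluqusmhn": "xluqusmhn", then "mhnxluqus".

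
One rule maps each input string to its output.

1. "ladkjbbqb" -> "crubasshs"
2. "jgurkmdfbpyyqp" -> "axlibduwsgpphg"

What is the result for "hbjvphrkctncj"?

The transformation: shift every letter 9 places backward in the alphabet (wrapping around).
Applying that to "hbjvphrkctncj" gives "ysamgyibtketa".

ysamgyibtketa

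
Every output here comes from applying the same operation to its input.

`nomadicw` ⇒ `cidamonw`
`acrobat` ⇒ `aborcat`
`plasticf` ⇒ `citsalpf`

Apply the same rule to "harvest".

sevraht

Looking at the pairs, the operation is to move the last character to the front, then reverse the string.
On "harvest": the first step gives "tharves", and the second then gives "sevraht".
(Check on "plasticf": → "fplastic" → "citsalpf" ✓)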